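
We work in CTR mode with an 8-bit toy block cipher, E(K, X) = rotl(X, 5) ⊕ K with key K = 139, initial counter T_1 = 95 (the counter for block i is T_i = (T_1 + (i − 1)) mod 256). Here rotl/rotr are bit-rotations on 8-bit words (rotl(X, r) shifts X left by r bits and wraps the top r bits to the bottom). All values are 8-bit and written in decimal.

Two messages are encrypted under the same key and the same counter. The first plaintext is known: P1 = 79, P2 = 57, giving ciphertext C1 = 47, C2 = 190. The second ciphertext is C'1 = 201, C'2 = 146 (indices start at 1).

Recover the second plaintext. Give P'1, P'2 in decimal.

P'1 = 169, P'2 = 21

In CTR with a reused counter, both messages share the same keystream S_i, so C_i ⊕ C'_i = P_i ⊕ P'_i and thus P'_i = P_i ⊕ C_i ⊕ C'_i.
P'1: 79 ⊕ 47 ⊕ 201 = 169.
P'2: 57 ⊕ 190 ⊕ 146 = 21.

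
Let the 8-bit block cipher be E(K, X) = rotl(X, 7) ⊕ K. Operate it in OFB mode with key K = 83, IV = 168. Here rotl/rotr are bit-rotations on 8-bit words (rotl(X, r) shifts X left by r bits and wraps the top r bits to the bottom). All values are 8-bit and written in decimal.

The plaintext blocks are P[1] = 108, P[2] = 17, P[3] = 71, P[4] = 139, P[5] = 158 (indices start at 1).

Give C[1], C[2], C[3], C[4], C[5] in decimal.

C[1] = 107, C[2] = 193, C[3] = 124, C[4] = 69, C[5] = 170

OFB encryption: S_i = E(K, S_{i−1}) with S_{0} = IV; C_i = P_i ⊕ S_i.
C[1]: S = E(K, 168) = 7; 108 ⊕ 7 = 107.
C[2]: S = E(K, 7) = 208; 17 ⊕ 208 = 193.
C[3]: S = E(K, 208) = 59; 71 ⊕ 59 = 124.
C[4]: S = E(K, 59) = 206; 139 ⊕ 206 = 69.
C[5]: S = E(K, 206) = 52; 158 ⊕ 52 = 170.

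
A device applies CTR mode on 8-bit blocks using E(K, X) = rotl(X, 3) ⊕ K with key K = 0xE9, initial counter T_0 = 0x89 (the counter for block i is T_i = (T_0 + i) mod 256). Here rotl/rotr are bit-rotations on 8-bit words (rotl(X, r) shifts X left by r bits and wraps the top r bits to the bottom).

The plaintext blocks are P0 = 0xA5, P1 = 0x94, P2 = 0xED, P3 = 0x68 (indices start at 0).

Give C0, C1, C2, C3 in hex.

C0 = 0x00, C1 = 0x29, C2 = 0x58, C3 = 0xE5

CTR encryption: S_i = E(K, T_i) where T_i is the counter for block i; C_i = P_i ⊕ S_i.
C0: T = 0x89, S = E(K, T) = 0xA5; 0xA5 ⊕ 0xA5 = 0x00.
C1: T = 0x8A, S = E(K, T) = 0xBD; 0x94 ⊕ 0xBD = 0x29.
C2: T = 0x8B, S = E(K, T) = 0xB5; 0xED ⊕ 0xB5 = 0x58.
C3: T = 0x8C, S = E(K, T) = 0x8D; 0x68 ⊕ 0x8D = 0xE5.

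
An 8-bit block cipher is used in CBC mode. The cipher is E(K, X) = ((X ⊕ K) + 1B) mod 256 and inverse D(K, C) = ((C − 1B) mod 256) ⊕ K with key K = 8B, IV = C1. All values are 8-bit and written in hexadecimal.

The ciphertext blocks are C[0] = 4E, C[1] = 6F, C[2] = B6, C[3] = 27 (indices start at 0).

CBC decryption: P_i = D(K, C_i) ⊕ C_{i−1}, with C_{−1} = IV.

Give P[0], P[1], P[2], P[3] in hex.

P[0]: D(K, 4E) = B8; B8 ⊕ C1 = 79.
P[1]: D(K, 6F) = DF; DF ⊕ 4E = 91.
P[2]: D(K, B6) = 10; 10 ⊕ 6F = 7F.
P[3]: D(K, 27) = 87; 87 ⊕ B6 = 31.

P[0] = 79, P[1] = 91, P[2] = 7F, P[3] = 31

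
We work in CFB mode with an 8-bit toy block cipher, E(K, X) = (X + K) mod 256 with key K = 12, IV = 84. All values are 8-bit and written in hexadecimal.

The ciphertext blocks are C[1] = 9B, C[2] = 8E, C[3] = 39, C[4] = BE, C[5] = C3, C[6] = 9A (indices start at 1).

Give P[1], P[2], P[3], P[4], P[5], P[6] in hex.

CFB decryption: P_i = C_i ⊕ E(K, C_{i−1}), with C_{0} = IV.
P[1]: E(K, 84) = 96; 9B ⊕ 96 = 0D.
P[2]: E(K, 9B) = AD; 8E ⊕ AD = 23.
P[3]: E(K, 8E) = A0; 39 ⊕ A0 = 99.
P[4]: E(K, 39) = 4B; BE ⊕ 4B = F5.
P[5]: E(K, BE) = D0; C3 ⊕ D0 = 13.
P[6]: E(K, C3) = D5; 9A ⊕ D5 = 4F.

P[1] = 0D, P[2] = 23, P[3] = 99, P[4] = F5, P[5] = 13, P[6] = 4F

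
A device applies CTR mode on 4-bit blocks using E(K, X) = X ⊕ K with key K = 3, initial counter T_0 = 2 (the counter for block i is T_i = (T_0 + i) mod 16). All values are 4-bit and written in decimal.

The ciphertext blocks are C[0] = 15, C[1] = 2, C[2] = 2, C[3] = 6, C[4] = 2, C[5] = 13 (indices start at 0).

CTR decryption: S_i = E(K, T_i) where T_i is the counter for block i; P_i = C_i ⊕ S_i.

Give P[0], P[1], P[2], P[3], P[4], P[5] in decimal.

P[0] = 14, P[1] = 2, P[2] = 5, P[3] = 0, P[4] = 7, P[5] = 9

P[0]: T = 2, S = E(K, T) = 1; 15 ⊕ 1 = 14.
P[1]: T = 3, S = E(K, T) = 0; 2 ⊕ 0 = 2.
P[2]: T = 4, S = E(K, T) = 7; 2 ⊕ 7 = 5.
P[3]: T = 5, S = E(K, T) = 6; 6 ⊕ 6 = 0.
P[4]: T = 6, S = E(K, T) = 5; 2 ⊕ 5 = 7.
P[5]: T = 7, S = E(K, T) = 4; 13 ⊕ 4 = 9.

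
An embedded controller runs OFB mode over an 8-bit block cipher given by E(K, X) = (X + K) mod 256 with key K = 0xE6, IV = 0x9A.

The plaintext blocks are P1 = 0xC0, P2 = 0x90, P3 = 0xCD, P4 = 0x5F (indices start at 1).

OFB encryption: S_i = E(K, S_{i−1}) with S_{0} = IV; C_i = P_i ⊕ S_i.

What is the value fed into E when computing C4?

0x4C

C1: S = E(K, 0x9A) = 0x80; 0xC0 ⊕ 0x80 = 0x40.
C2: S = E(K, 0x80) = 0x66; 0x90 ⊕ 0x66 = 0xF6.
C3: S = E(K, 0x66) = 0x4C; 0xCD ⊕ 0x4C = 0x81.
C4: S = E(K, 0x4C) = 0x32; 0x5F ⊕ 0x32 = 0x6D.
So the input to E for block 4 is 0x4C.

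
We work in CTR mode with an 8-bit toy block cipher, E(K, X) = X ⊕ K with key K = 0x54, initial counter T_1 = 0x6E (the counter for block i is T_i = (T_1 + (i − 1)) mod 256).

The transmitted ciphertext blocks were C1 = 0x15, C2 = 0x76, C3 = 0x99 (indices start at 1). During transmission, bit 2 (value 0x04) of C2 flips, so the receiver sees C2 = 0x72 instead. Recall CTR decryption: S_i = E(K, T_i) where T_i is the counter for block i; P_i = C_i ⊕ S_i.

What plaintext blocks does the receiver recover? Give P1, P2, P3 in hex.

P1 = 0x2F, P2 = 0x49, P3 = 0xBD

Only C2 changed, to 0x72. In CTR, a change in C_i flips the same bit in P_i only; the keystream is unaffected. Decrypting the received ciphertext:
P1: T = 0x6E, S = E(K, T) = 0x3A; 0x15 ⊕ 0x3A = 0x2F.
P2: T = 0x6F, S = E(K, T) = 0x3B; 0x72 ⊕ 0x3B = 0x49.
P3: T = 0x70, S = E(K, T) = 0x24; 0x99 ⊕ 0x24 = 0xBD.
Blocks that differ from the original plaintext: P2.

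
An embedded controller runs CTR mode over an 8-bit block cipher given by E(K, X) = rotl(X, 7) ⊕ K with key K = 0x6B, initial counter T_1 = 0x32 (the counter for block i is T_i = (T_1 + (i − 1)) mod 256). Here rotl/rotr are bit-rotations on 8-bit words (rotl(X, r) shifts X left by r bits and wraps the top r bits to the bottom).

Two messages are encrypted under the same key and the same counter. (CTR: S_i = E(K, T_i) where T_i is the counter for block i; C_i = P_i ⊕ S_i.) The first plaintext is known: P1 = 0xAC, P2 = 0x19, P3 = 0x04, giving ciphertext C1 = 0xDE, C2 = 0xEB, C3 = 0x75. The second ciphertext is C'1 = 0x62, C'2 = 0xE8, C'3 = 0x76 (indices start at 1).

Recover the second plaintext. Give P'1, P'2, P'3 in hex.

In CTR with a reused counter, both messages share the same keystream S_i, so C_i ⊕ C'_i = P_i ⊕ P'_i and thus P'_i = P_i ⊕ C_i ⊕ C'_i.
P'1: 0xAC ⊕ 0xDE ⊕ 0x62 = 0x10.
P'2: 0x19 ⊕ 0xEB ⊕ 0xE8 = 0x1A.
P'3: 0x04 ⊕ 0x75 ⊕ 0x76 = 0x07.

P'1 = 0x10, P'2 = 0x1A, P'3 = 0x07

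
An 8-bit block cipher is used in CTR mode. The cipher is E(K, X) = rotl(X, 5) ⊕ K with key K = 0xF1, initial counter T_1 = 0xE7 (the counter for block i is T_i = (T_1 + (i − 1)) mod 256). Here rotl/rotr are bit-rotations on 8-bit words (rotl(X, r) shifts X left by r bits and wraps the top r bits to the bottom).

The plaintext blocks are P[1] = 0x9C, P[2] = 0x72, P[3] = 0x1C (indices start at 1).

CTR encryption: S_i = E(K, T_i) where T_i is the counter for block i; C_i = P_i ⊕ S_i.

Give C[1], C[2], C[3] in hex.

C[1]: T = 0xE7, S = E(K, T) = 0x0D; 0x9C ⊕ 0x0D = 0x91.
C[2]: T = 0xE8, S = E(K, T) = 0xEC; 0x72 ⊕ 0xEC = 0x9E.
C[3]: T = 0xE9, S = E(K, T) = 0xCC; 0x1C ⊕ 0xCC = 0xD0.

C[1] = 0x91, C[2] = 0x9E, C[3] = 0xD0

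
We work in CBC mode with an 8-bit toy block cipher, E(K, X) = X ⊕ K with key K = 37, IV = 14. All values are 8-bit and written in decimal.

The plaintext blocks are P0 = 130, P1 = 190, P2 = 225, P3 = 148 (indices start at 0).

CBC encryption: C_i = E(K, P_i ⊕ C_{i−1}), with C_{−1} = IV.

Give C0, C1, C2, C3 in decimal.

C0 = 169, C1 = 50, C2 = 246, C3 = 71

C0: P0 ⊕ 14 = 140; E(K, 140) = 169.
C1: P1 ⊕ 169 = 23; E(K, 23) = 50.
C2: P2 ⊕ 50 = 211; E(K, 211) = 246.
C3: P3 ⊕ 246 = 98; E(K, 98) = 71.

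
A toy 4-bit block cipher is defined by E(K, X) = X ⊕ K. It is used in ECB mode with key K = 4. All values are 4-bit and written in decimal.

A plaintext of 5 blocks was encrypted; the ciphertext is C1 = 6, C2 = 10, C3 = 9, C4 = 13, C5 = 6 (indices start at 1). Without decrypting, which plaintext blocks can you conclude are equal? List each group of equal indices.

ECB encrypts each block independently with the same key, so equal ciphertext blocks imply equal plaintext blocks.
C1 = C5 = 6, so P1 = P5.

P1 = P5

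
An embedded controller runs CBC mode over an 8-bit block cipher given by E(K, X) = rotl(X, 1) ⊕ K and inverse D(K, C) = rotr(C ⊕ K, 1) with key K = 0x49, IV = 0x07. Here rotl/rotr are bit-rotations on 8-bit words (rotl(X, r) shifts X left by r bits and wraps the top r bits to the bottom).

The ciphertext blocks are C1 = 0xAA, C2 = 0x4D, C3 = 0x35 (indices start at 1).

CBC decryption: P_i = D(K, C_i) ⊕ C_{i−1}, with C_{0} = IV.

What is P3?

P3 = 0x73

P3: D(K, 0x35) = 0x3E; 0x3E ⊕ 0x4D = 0x73.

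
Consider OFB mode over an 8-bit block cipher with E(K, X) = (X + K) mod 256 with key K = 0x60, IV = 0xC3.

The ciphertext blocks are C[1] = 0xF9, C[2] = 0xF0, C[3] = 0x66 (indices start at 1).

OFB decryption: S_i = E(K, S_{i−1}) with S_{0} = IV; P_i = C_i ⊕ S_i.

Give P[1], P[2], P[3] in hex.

P[1]: S = E(K, 0xC3) = 0x23; 0xF9 ⊕ 0x23 = 0xDA.
P[2]: S = E(K, 0x23) = 0x83; 0xF0 ⊕ 0x83 = 0x73.
P[3]: S = E(K, 0x83) = 0xE3; 0x66 ⊕ 0xE3 = 0x85.

P[1] = 0xDA, P[2] = 0x73, P[3] = 0x85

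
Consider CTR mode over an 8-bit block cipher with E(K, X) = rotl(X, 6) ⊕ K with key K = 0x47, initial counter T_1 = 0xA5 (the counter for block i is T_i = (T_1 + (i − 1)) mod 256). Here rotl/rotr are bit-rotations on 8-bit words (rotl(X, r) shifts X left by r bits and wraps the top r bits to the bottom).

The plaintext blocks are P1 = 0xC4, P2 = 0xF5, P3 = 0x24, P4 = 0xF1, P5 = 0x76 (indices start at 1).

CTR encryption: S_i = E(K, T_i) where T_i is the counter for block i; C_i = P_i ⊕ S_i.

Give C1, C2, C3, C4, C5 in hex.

C1 = 0xEA, C2 = 0x1B, C3 = 0x8A, C4 = 0x9C, C5 = 0x5B

C1: T = 0xA5, S = E(K, T) = 0x2E; 0xC4 ⊕ 0x2E = 0xEA.
C2: T = 0xA6, S = E(K, T) = 0xEE; 0xF5 ⊕ 0xEE = 0x1B.
C3: T = 0xA7, S = E(K, T) = 0xAE; 0x24 ⊕ 0xAE = 0x8A.
C4: T = 0xA8, S = E(K, T) = 0x6D; 0xF1 ⊕ 0x6D = 0x9C.
C5: T = 0xA9, S = E(K, T) = 0x2D; 0x76 ⊕ 0x2D = 0x5B.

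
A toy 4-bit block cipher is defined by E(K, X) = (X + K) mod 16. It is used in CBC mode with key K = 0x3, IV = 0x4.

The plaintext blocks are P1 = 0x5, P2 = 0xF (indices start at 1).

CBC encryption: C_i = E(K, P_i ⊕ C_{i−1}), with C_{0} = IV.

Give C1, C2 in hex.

C1: P1 ⊕ 0x4 = 0x1; E(K, 0x1) = 0x4.
C2: P2 ⊕ 0x4 = 0xB; E(K, 0xB) = 0xE.

C1 = 0x4, C2 = 0xE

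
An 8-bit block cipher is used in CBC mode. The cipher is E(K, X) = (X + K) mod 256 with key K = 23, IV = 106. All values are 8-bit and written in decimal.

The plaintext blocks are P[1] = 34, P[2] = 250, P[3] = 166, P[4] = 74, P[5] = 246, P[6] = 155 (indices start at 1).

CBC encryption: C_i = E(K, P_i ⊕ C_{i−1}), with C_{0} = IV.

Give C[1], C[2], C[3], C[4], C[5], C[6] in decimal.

C[1]: P[1] ⊕ 106 = 72; E(K, 72) = 95.
C[2]: P[2] ⊕ 95 = 165; E(K, 165) = 188.
C[3]: P[3] ⊕ 188 = 26; E(K, 26) = 49.
C[4]: P[4] ⊕ 49 = 123; E(K, 123) = 146.
C[5]: P[5] ⊕ 146 = 100; E(K, 100) = 123.
C[6]: P[6] ⊕ 123 = 224; E(K, 224) = 247.

C[1] = 95, C[2] = 188, C[3] = 49, C[4] = 146, C[5] = 123, C[6] = 247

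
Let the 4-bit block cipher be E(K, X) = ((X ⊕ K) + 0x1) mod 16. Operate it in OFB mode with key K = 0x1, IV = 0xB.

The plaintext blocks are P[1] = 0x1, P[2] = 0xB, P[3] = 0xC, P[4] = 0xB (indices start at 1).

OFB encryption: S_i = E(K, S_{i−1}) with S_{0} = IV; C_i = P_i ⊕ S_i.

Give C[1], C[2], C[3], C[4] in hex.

C[1]: S = E(K, 0xB) = 0xB; 0x1 ⊕ 0xB = 0xA.
C[2]: S = E(K, 0xB) = 0xB; 0xB ⊕ 0xB = 0x0.
C[3]: S = E(K, 0xB) = 0xB; 0xC ⊕ 0xB = 0x7.
C[4]: S = E(K, 0xB) = 0xB; 0xB ⊕ 0xB = 0x0.

C[1] = 0xA, C[2] = 0x0, C[3] = 0x7, C[4] = 0x0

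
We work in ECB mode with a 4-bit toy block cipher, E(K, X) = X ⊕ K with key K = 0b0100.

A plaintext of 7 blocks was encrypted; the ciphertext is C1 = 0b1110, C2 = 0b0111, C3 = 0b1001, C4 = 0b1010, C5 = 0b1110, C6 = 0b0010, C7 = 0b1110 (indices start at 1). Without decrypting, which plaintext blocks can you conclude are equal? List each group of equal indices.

ECB encrypts each block independently with the same key, so equal ciphertext blocks imply equal plaintext blocks.
C1 = C5 = C7 = 0b1110, so P1 = P5 = P7.

P1 = P5 = P7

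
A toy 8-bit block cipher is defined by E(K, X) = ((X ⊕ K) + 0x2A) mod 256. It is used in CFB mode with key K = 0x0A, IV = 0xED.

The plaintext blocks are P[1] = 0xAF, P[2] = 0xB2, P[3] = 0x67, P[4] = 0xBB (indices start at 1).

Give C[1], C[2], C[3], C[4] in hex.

C[1] = 0xBE, C[2] = 0x6C, C[3] = 0xF7, C[4] = 0x9C

CFB encryption: C_i = P_i ⊕ E(K, C_{i−1}), with C_{0} = IV.
C[1]: E(K, 0xED) = 0x11; 0xAF ⊕ 0x11 = 0xBE.
C[2]: E(K, 0xBE) = 0xDE; 0xB2 ⊕ 0xDE = 0x6C.
C[3]: E(K, 0x6C) = 0x90; 0x67 ⊕ 0x90 = 0xF7.
C[4]: E(K, 0xF7) = 0x27; 0xBB ⊕ 0x27 = 0x9C.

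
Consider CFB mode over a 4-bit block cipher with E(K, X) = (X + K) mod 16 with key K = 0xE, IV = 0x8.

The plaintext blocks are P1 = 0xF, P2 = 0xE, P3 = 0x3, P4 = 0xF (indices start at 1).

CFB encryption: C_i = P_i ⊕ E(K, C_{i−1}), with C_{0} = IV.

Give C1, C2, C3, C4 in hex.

C1: E(K, 0x8) = 0x6; 0xF ⊕ 0x6 = 0x9.
C2: E(K, 0x9) = 0x7; 0xE ⊕ 0x7 = 0x9.
C3: E(K, 0x9) = 0x7; 0x3 ⊕ 0x7 = 0x4.
C4: E(K, 0x4) = 0x2; 0xF ⊕ 0x2 = 0xD.

C1 = 0x9, C2 = 0x9, C3 = 0x4, C4 = 0xD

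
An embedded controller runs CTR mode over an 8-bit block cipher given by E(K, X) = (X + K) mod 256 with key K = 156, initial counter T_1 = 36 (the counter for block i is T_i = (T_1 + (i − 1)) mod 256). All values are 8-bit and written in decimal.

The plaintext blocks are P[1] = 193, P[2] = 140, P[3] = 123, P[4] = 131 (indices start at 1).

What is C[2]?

CTR encryption: S_i = E(K, T_i) where T_i is the counter for block i; C_i = P_i ⊕ S_i.
C[1]: T = 36, S = E(K, T) = 192; 193 ⊕ 192 = 1.
C[2]: T = 37, S = E(K, T) = 193; 140 ⊕ 193 = 77.

C[2] = 77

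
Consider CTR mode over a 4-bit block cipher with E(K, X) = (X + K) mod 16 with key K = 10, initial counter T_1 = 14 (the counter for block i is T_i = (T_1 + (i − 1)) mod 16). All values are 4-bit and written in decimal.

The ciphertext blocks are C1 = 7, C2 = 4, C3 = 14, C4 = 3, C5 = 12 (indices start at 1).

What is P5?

P5 = 0

CTR decryption: S_i = E(K, T_i) where T_i is the counter for block i; P_i = C_i ⊕ S_i.
P5: T = 2, S = E(K, T) = 12; 12 ⊕ 12 = 0.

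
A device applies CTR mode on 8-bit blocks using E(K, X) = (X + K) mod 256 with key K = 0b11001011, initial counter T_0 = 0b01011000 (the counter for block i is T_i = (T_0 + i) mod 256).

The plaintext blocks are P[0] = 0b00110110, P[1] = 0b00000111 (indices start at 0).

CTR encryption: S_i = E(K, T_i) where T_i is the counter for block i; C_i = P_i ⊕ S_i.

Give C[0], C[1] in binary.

C[0] = 0b00010101, C[1] = 0b00100011

C[0]: T = 0b01011000, S = E(K, T) = 0b00100011; 0b00110110 ⊕ 0b00100011 = 0b00010101.
C[1]: T = 0b01011001, S = E(K, T) = 0b00100100; 0b00000111 ⊕ 0b00100100 = 0b00100011.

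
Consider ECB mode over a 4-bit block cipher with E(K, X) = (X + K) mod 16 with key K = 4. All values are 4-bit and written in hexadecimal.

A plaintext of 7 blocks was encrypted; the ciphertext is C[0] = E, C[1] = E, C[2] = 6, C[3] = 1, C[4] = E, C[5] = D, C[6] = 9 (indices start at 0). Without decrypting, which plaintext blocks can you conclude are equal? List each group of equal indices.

P[0] = P[1] = P[4]

ECB encrypts each block independently with the same key, so equal ciphertext blocks imply equal plaintext blocks.
C[0] = C[1] = C[4] = E, so P[0] = P[1] = P[4].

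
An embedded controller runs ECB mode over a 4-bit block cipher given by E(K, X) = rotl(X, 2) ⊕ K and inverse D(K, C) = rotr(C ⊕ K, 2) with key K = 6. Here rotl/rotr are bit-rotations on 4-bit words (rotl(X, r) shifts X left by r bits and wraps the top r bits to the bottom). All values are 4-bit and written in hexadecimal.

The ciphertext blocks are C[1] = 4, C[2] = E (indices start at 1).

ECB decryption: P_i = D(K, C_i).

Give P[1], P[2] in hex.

P[1]: D(K, 4) = 8.
P[2]: D(K, E) = 2.

P[1] = 8, P[2] = 2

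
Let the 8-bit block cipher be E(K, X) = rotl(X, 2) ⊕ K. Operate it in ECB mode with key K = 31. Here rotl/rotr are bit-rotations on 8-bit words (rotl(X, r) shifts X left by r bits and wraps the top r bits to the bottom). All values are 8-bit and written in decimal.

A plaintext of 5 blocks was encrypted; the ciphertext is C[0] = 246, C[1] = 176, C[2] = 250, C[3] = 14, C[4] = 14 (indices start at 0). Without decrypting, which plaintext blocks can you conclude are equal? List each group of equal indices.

P[3] = P[4]

ECB encrypts each block independently with the same key, so equal ciphertext blocks imply equal plaintext blocks.
C[3] = C[4] = 14, so P[3] = P[4].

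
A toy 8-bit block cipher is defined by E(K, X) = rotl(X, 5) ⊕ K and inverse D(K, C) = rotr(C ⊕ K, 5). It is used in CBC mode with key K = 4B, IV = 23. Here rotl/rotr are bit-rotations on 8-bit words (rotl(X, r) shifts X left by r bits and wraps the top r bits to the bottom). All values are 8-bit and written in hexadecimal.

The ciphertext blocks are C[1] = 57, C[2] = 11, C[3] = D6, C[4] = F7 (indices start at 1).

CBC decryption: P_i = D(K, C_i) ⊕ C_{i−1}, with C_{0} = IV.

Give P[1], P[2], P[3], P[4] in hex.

P[1]: D(K, 57) = E0; E0 ⊕ 23 = C3.
P[2]: D(K, 11) = D2; D2 ⊕ 57 = 85.
P[3]: D(K, D6) = EC; EC ⊕ 11 = FD.
P[4]: D(K, F7) = E5; E5 ⊕ D6 = 33.

P[1] = C3, P[2] = 85, P[3] = FD, P[4] = 33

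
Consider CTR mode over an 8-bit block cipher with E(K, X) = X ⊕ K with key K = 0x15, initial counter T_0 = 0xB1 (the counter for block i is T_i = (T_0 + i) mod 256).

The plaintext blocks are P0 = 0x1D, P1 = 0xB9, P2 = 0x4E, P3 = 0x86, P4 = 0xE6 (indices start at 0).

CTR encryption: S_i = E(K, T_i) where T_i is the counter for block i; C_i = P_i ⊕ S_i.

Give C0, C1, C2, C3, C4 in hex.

C0 = 0xB9, C1 = 0x1E, C2 = 0xE8, C3 = 0x27, C4 = 0x46

C0: T = 0xB1, S = E(K, T) = 0xA4; 0x1D ⊕ 0xA4 = 0xB9.
C1: T = 0xB2, S = E(K, T) = 0xA7; 0xB9 ⊕ 0xA7 = 0x1E.
C2: T = 0xB3, S = E(K, T) = 0xA6; 0x4E ⊕ 0xA6 = 0xE8.
C3: T = 0xB4, S = E(K, T) = 0xA1; 0x86 ⊕ 0xA1 = 0x27.
C4: T = 0xB5, S = E(K, T) = 0xA0; 0xE6 ⊕ 0xA0 = 0x46.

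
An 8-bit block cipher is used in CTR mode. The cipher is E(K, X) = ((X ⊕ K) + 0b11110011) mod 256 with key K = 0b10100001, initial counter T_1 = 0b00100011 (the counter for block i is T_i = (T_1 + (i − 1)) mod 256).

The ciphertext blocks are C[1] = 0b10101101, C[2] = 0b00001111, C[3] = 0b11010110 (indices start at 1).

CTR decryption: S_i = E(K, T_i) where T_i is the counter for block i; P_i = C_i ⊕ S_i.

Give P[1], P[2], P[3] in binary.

P[1] = 0b11011000, P[2] = 0b01110111, P[3] = 0b10100001

P[1]: T = 0b00100011, S = E(K, T) = 0b01110101; 0b10101101 ⊕ 0b01110101 = 0b11011000.
P[2]: T = 0b00100100, S = E(K, T) = 0b01111000; 0b00001111 ⊕ 0b01111000 = 0b01110111.
P[3]: T = 0b00100101, S = E(K, T) = 0b01110111; 0b11010110 ⊕ 0b01110111 = 0b10100001.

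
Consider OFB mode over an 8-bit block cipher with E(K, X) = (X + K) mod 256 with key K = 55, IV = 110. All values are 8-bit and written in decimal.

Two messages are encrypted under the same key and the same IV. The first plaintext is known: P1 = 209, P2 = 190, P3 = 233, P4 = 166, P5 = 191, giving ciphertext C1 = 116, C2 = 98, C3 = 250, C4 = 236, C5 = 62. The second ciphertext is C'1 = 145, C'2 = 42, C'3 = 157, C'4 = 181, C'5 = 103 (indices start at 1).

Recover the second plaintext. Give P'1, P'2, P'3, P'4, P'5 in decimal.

In OFB with a reused IV, both messages share the same keystream S_i, so C_i ⊕ C'_i = P_i ⊕ P'_i and thus P'_i = P_i ⊕ C_i ⊕ C'_i.
P'1: 209 ⊕ 116 ⊕ 145 = 52.
P'2: 190 ⊕ 98 ⊕ 42 = 246.
P'3: 233 ⊕ 250 ⊕ 157 = 142.
P'4: 166 ⊕ 236 ⊕ 181 = 255.
P'5: 191 ⊕ 62 ⊕ 103 = 230.

P'1 = 52, P'2 = 246, P'3 = 142, P'4 = 255, P'5 = 230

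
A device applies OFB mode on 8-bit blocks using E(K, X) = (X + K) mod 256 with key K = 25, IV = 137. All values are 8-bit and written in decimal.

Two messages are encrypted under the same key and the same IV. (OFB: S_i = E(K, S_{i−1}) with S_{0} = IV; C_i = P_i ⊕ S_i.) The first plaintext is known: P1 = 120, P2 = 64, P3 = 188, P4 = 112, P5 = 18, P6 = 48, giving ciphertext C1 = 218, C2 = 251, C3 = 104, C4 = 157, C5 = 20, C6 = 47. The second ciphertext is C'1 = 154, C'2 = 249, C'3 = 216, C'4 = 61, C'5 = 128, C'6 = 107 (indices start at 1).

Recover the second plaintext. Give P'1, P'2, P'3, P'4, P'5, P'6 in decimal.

P'1 = 56, P'2 = 66, P'3 = 12, P'4 = 208, P'5 = 134, P'6 = 116

In OFB with a reused IV, both messages share the same keystream S_i, so C_i ⊕ C'_i = P_i ⊕ P'_i and thus P'_i = P_i ⊕ C_i ⊕ C'_i.
P'1: 120 ⊕ 218 ⊕ 154 = 56.
P'2: 64 ⊕ 251 ⊕ 249 = 66.
P'3: 188 ⊕ 104 ⊕ 216 = 12.
P'4: 112 ⊕ 157 ⊕ 61 = 208.
P'5: 18 ⊕ 20 ⊕ 128 = 134.
P'6: 48 ⊕ 47 ⊕ 107 = 116.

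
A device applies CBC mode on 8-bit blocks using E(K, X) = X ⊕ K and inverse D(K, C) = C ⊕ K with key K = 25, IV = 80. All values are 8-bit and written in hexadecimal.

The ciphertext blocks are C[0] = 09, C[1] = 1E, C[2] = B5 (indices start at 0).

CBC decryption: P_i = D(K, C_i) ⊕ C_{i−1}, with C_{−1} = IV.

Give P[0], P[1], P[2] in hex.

P[0]: D(K, 09) = 2C; 2C ⊕ 80 = AC.
P[1]: D(K, 1E) = 3B; 3B ⊕ 09 = 32.
P[2]: D(K, B5) = 90; 90 ⊕ 1E = 8E.

P[0] = AC, P[1] = 32, P[2] = 8E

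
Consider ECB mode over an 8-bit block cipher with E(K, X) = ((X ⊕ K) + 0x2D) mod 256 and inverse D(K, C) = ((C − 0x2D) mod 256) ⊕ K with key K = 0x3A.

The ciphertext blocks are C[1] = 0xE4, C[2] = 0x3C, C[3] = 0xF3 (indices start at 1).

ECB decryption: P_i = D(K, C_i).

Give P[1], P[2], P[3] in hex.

P[1] = 0x8D, P[2] = 0x35, P[3] = 0xFC

P[1]: D(K, 0xE4) = 0x8D.
P[2]: D(K, 0x3C) = 0x35.
P[3]: D(K, 0xF3) = 0xFC.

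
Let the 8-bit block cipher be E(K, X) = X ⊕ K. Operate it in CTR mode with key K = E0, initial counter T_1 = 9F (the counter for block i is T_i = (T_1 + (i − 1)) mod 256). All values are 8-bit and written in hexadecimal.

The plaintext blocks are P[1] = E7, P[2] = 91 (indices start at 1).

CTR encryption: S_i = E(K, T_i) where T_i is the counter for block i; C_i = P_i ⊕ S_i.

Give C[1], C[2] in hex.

C[1] = 98, C[2] = D1

C[1]: T = 9F, S = E(K, T) = 7F; E7 ⊕ 7F = 98.
C[2]: T = A0, S = E(K, T) = 40; 91 ⊕ 40 = D1.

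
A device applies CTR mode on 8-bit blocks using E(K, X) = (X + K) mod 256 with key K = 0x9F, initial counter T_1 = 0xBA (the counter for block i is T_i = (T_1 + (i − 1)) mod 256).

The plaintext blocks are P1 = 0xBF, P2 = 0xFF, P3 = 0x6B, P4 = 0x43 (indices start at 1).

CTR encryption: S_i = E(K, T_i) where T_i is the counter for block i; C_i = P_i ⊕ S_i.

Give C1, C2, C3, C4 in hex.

C1: T = 0xBA, S = E(K, T) = 0x59; 0xBF ⊕ 0x59 = 0xE6.
C2: T = 0xBB, S = E(K, T) = 0x5A; 0xFF ⊕ 0x5A = 0xA5.
C3: T = 0xBC, S = E(K, T) = 0x5B; 0x6B ⊕ 0x5B = 0x30.
C4: T = 0xBD, S = E(K, T) = 0x5C; 0x43 ⊕ 0x5C = 0x1F.

C1 = 0xE6, C2 = 0xA5, C3 = 0x30, C4 = 0x1F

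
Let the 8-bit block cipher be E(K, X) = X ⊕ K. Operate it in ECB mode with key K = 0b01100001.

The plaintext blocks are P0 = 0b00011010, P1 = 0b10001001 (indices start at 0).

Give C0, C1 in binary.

C0 = 0b01111011, C1 = 0b11101000

ECB encryption: C_i = E(K, P_i).
C0: E(K, 0b00011010) = 0b01111011.
C1: E(K, 0b10001001) = 0b11101000.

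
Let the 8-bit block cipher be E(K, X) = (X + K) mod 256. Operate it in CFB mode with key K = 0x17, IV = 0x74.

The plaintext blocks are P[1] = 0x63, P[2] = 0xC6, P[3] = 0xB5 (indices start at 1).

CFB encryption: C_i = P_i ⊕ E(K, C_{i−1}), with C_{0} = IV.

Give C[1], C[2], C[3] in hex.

C[1]: E(K, 0x74) = 0x8B; 0x63 ⊕ 0x8B = 0xE8.
C[2]: E(K, 0xE8) = 0xFF; 0xC6 ⊕ 0xFF = 0x39.
C[3]: E(K, 0x39) = 0x50; 0xB5 ⊕ 0x50 = 0xE5.

C[1] = 0xE8, C[2] = 0x39, C[3] = 0xE5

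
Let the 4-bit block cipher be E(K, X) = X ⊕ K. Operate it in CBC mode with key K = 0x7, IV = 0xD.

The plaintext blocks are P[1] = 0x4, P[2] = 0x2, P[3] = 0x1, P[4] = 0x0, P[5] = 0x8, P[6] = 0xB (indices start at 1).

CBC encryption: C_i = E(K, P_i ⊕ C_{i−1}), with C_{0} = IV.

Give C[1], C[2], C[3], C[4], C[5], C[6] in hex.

C[1]: P[1] ⊕ 0xD = 0x9; E(K, 0x9) = 0xE.
C[2]: P[2] ⊕ 0xE = 0xC; E(K, 0xC) = 0xB.
C[3]: P[3] ⊕ 0xB = 0xA; E(K, 0xA) = 0xD.
C[4]: P[4] ⊕ 0xD = 0xD; E(K, 0xD) = 0xA.
C[5]: P[5] ⊕ 0xA = 0x2; E(K, 0x2) = 0x5.
C[6]: P[6] ⊕ 0x5 = 0xE; E(K, 0xE) = 0x9.

C[1] = 0xE, C[2] = 0xB, C[3] = 0xD, C[4] = 0xA, C[5] = 0x5, C[6] = 0x9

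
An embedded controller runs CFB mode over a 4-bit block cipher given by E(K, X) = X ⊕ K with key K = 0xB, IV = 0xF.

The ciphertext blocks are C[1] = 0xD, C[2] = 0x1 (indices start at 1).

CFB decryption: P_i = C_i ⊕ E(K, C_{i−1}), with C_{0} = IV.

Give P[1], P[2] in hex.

P[1]: E(K, 0xF) = 0x4; 0xD ⊕ 0x4 = 0x9.
P[2]: E(K, 0xD) = 0x6; 0x1 ⊕ 0x6 = 0x7.

P[1] = 0x9, P[2] = 0x7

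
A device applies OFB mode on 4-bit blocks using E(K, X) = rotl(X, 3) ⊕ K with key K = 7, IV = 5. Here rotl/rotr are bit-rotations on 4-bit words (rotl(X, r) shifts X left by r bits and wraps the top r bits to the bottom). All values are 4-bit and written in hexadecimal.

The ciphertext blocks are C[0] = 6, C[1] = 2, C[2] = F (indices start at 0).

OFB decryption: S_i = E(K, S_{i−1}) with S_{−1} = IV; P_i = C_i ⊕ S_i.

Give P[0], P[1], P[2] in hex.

P[0] = B, P[1] = B, P[2] = 4

P[0]: S = E(K, 5) = D; 6 ⊕ D = B.
P[1]: S = E(K, D) = 9; 2 ⊕ 9 = B.
P[2]: S = E(K, 9) = B; F ⊕ B = 4.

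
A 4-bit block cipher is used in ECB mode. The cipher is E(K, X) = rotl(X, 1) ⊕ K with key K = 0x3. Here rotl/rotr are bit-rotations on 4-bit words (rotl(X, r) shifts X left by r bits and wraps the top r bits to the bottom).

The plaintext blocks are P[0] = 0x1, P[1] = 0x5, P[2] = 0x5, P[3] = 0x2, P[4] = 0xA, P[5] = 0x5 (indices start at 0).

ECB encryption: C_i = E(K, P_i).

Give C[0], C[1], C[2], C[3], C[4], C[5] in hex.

C[0] = 0x1, C[1] = 0x9, C[2] = 0x9, C[3] = 0x7, C[4] = 0x6, C[5] = 0x9

C[0]: E(K, 0x1) = 0x1.
C[1]: E(K, 0x5) = 0x9.
C[2]: E(K, 0x5) = 0x9.
C[3]: E(K, 0x2) = 0x7.
C[4]: E(K, 0xA) = 0x6.
C[5]: E(K, 0x5) = 0x9.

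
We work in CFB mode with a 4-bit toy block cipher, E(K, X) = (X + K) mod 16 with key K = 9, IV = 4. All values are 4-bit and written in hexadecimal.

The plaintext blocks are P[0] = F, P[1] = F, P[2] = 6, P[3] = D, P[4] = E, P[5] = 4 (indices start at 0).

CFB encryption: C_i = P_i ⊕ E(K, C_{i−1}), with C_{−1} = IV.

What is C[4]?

C[4] = C

C[0]: E(K, 4) = D; F ⊕ D = 2.
C[1]: E(K, 2) = B; F ⊕ B = 4.
C[2]: E(K, 4) = D; 6 ⊕ D = B.
C[3]: E(K, B) = 4; D ⊕ 4 = 9.
C[4]: E(K, 9) = 2; E ⊕ 2 = C.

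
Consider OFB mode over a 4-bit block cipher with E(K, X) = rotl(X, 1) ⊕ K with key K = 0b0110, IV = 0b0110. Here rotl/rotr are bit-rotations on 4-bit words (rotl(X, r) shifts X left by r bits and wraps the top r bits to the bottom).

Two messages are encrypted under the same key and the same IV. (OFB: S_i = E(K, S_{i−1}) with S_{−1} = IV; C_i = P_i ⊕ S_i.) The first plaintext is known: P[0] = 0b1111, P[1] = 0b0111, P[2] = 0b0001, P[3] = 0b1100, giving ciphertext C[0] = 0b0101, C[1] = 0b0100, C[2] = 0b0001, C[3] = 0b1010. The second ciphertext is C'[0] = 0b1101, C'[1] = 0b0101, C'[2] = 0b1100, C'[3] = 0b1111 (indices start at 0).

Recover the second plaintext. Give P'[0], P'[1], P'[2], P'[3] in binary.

In OFB with a reused IV, both messages share the same keystream S_i, so C_i ⊕ C'_i = P_i ⊕ P'_i and thus P'_i = P_i ⊕ C_i ⊕ C'_i.
P'[0]: 0b1111 ⊕ 0b0101 ⊕ 0b1101 = 0b0111.
P'[1]: 0b0111 ⊕ 0b0100 ⊕ 0b0101 = 0b0110.
P'[2]: 0b0001 ⊕ 0b0001 ⊕ 0b1100 = 0b1100.
P'[3]: 0b1100 ⊕ 0b1010 ⊕ 0b1111 = 0b1001.

P'[0] = 0b0111, P'[1] = 0b0110, P'[2] = 0b1100, P'[3] = 0b1001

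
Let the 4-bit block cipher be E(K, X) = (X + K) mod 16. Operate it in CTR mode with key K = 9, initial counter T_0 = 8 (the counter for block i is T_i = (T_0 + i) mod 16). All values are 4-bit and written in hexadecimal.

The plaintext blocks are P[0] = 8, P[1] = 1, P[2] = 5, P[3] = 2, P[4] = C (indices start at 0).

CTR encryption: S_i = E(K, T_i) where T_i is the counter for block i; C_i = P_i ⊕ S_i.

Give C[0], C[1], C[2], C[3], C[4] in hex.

C[0]: T = 8, S = E(K, T) = 1; 8 ⊕ 1 = 9.
C[1]: T = 9, S = E(K, T) = 2; 1 ⊕ 2 = 3.
C[2]: T = A, S = E(K, T) = 3; 5 ⊕ 3 = 6.
C[3]: T = B, S = E(K, T) = 4; 2 ⊕ 4 = 6.
C[4]: T = C, S = E(K, T) = 5; C ⊕ 5 = 9.

C[0] = 9, C[1] = 3, C[2] = 6, C[3] = 6, C[4] = 9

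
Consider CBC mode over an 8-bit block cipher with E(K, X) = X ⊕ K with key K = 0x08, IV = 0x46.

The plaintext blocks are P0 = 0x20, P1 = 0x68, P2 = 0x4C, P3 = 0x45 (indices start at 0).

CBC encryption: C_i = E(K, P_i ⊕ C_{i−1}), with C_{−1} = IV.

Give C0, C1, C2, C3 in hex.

C0: P0 ⊕ 0x46 = 0x66; E(K, 0x66) = 0x6E.
C1: P1 ⊕ 0x6E = 0x06; E(K, 0x06) = 0x0E.
C2: P2 ⊕ 0x0E = 0x42; E(K, 0x42) = 0x4A.
C3: P3 ⊕ 0x4A = 0x0F; E(K, 0x0F) = 0x07.

C0 = 0x6E, C1 = 0x0E, C2 = 0x4A, C3 = 0x07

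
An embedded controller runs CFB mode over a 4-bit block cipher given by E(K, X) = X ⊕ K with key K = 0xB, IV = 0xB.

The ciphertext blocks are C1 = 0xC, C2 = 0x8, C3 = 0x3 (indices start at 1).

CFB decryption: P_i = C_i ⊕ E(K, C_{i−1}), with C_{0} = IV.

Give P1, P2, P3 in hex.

P1 = 0xC, P2 = 0xF, P3 = 0x0

P1: E(K, 0xB) = 0x0; 0xC ⊕ 0x0 = 0xC.
P2: E(K, 0xC) = 0x7; 0x8 ⊕ 0x7 = 0xF.
P3: E(K, 0x8) = 0x3; 0x3 ⊕ 0x3 = 0x0.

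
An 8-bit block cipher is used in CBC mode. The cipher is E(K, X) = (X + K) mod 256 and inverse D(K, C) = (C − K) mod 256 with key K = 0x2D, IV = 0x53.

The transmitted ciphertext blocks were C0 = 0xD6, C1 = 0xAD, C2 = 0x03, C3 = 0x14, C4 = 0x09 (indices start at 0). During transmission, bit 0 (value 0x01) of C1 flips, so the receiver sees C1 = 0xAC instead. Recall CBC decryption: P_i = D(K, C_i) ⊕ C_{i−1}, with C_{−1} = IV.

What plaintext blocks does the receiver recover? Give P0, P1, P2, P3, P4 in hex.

P0 = 0xFA, P1 = 0xA9, P2 = 0x7A, P3 = 0xE4, P4 = 0xC8

Only C1 changed, to 0xAC. In CBC, a change in C_i garbles P_i and flips the same bit in P_{i+1}. Decrypting the received ciphertext:
P0: D(K, 0xD6) = 0xA9; 0xA9 ⊕ 0x53 = 0xFA.
P1: D(K, 0xAC) = 0x7F; 0x7F ⊕ 0xD6 = 0xA9.
P2: D(K, 0x03) = 0xD6; 0xD6 ⊕ 0xAC = 0x7A.
P3: D(K, 0x14) = 0xE7; 0xE7 ⊕ 0x03 = 0xE4.
P4: D(K, 0x09) = 0xDC; 0xDC ⊕ 0x14 = 0xC8.
Blocks that differ from the original plaintext: P1, P2.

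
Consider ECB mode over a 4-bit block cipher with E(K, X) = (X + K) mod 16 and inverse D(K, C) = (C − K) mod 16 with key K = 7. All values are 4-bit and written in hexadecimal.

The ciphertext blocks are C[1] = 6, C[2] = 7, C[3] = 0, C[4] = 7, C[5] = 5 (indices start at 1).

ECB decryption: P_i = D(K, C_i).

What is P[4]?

P[4] = 0

P[4]: D(K, 7) = 0.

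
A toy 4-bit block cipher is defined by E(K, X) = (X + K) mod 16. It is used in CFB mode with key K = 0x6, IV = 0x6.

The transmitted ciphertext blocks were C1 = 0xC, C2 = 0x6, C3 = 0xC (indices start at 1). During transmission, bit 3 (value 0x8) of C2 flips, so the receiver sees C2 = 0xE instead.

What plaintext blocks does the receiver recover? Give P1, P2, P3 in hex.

CFB decryption: P_i = C_i ⊕ E(K, C_{i−1}), with C_{0} = IV.
Only C2 changed, to 0xE. In CFB, a change in C_i flips the same bit in P_i and garbles P_{i+1}. Decrypting the received ciphertext:
P1: E(K, 0x6) = 0xC; 0xC ⊕ 0xC = 0x0.
P2: E(K, 0xC) = 0x2; 0xE ⊕ 0x2 = 0xC.
P3: E(K, 0xE) = 0x4; 0xC ⊕ 0x4 = 0x8.
Blocks that differ from the original plaintext: P2, P3.

P1 = 0x0, P2 = 0xC, P3 = 0x8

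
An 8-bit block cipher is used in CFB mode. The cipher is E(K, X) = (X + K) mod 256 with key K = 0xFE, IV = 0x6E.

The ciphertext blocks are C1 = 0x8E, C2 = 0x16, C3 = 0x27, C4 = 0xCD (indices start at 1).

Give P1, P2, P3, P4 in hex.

CFB decryption: P_i = C_i ⊕ E(K, C_{i−1}), with C_{0} = IV.
P1: E(K, 0x6E) = 0x6C; 0x8E ⊕ 0x6C = 0xE2.
P2: E(K, 0x8E) = 0x8C; 0x16 ⊕ 0x8C = 0x9A.
P3: E(K, 0x16) = 0x14; 0x27 ⊕ 0x14 = 0x33.
P4: E(K, 0x27) = 0x25; 0xCD ⊕ 0x25 = 0xE8.

P1 = 0xE2, P2 = 0x9A, P3 = 0x33, P4 = 0xE8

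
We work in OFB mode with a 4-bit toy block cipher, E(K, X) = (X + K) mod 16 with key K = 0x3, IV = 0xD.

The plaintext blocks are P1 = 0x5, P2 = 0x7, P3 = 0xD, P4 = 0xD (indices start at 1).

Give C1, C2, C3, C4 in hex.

C1 = 0x5, C2 = 0x4, C3 = 0xB, C4 = 0x4

OFB encryption: S_i = E(K, S_{i−1}) with S_{0} = IV; C_i = P_i ⊕ S_i.
C1: S = E(K, 0xD) = 0x0; 0x5 ⊕ 0x0 = 0x5.
C2: S = E(K, 0x0) = 0x3; 0x7 ⊕ 0x3 = 0x4.
C3: S = E(K, 0x3) = 0x6; 0xD ⊕ 0x6 = 0xB.
C4: S = E(K, 0x6) = 0x9; 0xD ⊕ 0x9 = 0x4.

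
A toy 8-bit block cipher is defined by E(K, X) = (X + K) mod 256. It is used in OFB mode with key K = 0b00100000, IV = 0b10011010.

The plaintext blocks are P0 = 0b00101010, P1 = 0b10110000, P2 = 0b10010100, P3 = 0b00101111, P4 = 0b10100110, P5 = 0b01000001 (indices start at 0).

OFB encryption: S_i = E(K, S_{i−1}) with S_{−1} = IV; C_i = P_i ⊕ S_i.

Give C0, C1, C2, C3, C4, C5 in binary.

C0: S = E(K, 0b10011010) = 0b10111010; 0b00101010 ⊕ 0b10111010 = 0b10010000.
C1: S = E(K, 0b10111010) = 0b11011010; 0b10110000 ⊕ 0b11011010 = 0b01101010.
C2: S = E(K, 0b11011010) = 0b11111010; 0b10010100 ⊕ 0b11111010 = 0b01101110.
C3: S = E(K, 0b11111010) = 0b00011010; 0b00101111 ⊕ 0b00011010 = 0b00110101.
C4: S = E(K, 0b00011010) = 0b00111010; 0b10100110 ⊕ 0b00111010 = 0b10011100.
C5: S = E(K, 0b00111010) = 0b01011010; 0b01000001 ⊕ 0b01011010 = 0b00011011.

C0 = 0b10010000, C1 = 0b01101010, C2 = 0b01101110, C3 = 0b00110101, C4 = 0b10011100, C5 = 0b00011011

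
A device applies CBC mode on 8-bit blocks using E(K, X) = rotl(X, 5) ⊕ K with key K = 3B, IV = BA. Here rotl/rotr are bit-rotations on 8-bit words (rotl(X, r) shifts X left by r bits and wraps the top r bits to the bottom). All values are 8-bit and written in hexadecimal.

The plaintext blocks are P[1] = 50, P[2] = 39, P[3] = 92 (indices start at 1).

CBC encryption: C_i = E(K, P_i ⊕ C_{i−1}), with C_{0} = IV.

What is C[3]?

C[1]: P[1] ⊕ BA = EA; E(K, EA) = 66.
C[2]: P[2] ⊕ 66 = 5F; E(K, 5F) = D0.
C[3]: P[3] ⊕ D0 = 42; E(K, 42) = 73.

C[3] = 73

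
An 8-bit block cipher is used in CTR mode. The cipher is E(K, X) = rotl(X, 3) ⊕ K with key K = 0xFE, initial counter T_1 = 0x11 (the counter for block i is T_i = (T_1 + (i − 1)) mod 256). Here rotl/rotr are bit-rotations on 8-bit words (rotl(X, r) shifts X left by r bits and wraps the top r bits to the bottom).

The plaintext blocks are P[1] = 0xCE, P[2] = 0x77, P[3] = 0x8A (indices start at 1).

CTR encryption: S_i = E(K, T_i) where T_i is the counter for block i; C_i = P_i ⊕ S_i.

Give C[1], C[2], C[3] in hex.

C[1]: T = 0x11, S = E(K, T) = 0x76; 0xCE ⊕ 0x76 = 0xB8.
C[2]: T = 0x12, S = E(K, T) = 0x6E; 0x77 ⊕ 0x6E = 0x19.
C[3]: T = 0x13, S = E(K, T) = 0x66; 0x8A ⊕ 0x66 = 0xEC.

C[1] = 0xB8, C[2] = 0x19, C[3] = 0xEC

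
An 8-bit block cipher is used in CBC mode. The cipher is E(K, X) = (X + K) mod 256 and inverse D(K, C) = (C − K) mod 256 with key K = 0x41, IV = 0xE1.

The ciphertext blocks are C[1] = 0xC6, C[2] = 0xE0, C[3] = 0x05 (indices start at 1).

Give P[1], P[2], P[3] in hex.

P[1] = 0x64, P[2] = 0x59, P[3] = 0x24

CBC decryption: P_i = D(K, C_i) ⊕ C_{i−1}, with C_{0} = IV.
P[1]: D(K, 0xC6) = 0x85; 0x85 ⊕ 0xE1 = 0x64.
P[2]: D(K, 0xE0) = 0x9F; 0x9F ⊕ 0xC6 = 0x59.
P[3]: D(K, 0x05) = 0xC4; 0xC4 ⊕ 0xE0 = 0x24.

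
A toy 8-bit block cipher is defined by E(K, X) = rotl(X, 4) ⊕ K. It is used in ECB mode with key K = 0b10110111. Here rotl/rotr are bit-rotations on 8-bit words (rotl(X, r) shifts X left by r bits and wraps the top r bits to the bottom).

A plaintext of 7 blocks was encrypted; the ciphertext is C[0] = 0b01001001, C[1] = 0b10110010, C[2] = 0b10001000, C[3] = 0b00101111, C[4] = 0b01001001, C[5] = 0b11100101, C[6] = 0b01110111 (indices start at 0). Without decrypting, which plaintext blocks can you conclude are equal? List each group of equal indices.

P[0] = P[4]

ECB encrypts each block independently with the same key, so equal ciphertext blocks imply equal plaintext blocks.
C[0] = C[4] = 0b01001001, so P[0] = P[4].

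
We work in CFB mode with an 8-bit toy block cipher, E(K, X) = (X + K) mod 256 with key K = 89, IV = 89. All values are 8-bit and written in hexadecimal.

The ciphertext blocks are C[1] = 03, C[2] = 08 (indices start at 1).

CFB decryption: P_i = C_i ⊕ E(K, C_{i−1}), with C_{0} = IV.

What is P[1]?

P[1] = 11

P[1]: E(K, 89) = 12; 03 ⊕ 12 = 11.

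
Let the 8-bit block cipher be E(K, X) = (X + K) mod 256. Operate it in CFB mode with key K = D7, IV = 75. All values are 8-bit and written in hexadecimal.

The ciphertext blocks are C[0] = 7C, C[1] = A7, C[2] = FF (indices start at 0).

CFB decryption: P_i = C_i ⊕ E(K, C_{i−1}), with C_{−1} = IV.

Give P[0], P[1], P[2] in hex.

P[0]: E(K, 75) = 4C; 7C ⊕ 4C = 30.
P[1]: E(K, 7C) = 53; A7 ⊕ 53 = F4.
P[2]: E(K, A7) = 7E; FF ⊕ 7E = 81.

P[0] = 30, P[1] = F4, P[2] = 81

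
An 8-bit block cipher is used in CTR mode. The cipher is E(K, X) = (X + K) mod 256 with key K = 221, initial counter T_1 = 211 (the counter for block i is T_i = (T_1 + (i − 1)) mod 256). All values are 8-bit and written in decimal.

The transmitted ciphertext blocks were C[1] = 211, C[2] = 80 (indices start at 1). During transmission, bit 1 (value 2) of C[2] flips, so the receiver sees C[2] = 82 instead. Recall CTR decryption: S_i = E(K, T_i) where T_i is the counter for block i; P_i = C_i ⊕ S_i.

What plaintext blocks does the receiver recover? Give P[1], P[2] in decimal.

Only C[2] changed, to 82. In CTR, a change in C_i flips the same bit in P_i only; the keystream is unaffected. Decrypting the received ciphertext:
P[1]: T = 211, S = E(K, T) = 176; 211 ⊕ 176 = 99.
P[2]: T = 212, S = E(K, T) = 177; 82 ⊕ 177 = 227.
Blocks that differ from the original plaintext: P[2].

P[1] = 99, P[2] = 227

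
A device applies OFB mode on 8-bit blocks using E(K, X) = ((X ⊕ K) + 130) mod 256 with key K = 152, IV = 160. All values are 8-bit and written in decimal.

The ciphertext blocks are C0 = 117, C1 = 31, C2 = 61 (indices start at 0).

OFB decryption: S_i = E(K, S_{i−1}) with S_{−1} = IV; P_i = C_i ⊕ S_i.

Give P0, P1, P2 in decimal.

P0 = 207, P1 = 187, P2 = 131

P0: S = E(K, 160) = 186; 117 ⊕ 186 = 207.
P1: S = E(K, 186) = 164; 31 ⊕ 164 = 187.
P2: S = E(K, 164) = 190; 61 ⊕ 190 = 131.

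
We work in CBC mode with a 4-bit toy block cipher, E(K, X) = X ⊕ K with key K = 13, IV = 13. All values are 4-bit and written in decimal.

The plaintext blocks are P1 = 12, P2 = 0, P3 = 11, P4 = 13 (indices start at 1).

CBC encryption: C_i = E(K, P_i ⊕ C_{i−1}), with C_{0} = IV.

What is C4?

C4 = 7

C1: P1 ⊕ 13 = 1; E(K, 1) = 12.
C2: P2 ⊕ 12 = 12; E(K, 12) = 1.
C3: P3 ⊕ 1 = 10; E(K, 10) = 7.
C4: P4 ⊕ 7 = 10; E(K, 10) = 7.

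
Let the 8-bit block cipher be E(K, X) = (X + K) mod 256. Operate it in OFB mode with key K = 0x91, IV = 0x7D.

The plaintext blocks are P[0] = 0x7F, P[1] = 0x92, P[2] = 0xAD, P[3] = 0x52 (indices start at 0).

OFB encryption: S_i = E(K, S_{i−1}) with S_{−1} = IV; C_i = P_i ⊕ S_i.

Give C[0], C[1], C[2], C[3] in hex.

C[0]: S = E(K, 0x7D) = 0x0E; 0x7F ⊕ 0x0E = 0x71.
C[1]: S = E(K, 0x0E) = 0x9F; 0x92 ⊕ 0x9F = 0x0D.
C[2]: S = E(K, 0x9F) = 0x30; 0xAD ⊕ 0x30 = 0x9D.
C[3]: S = E(K, 0x30) = 0xC1; 0x52 ⊕ 0xC1 = 0x93.

C[0] = 0x71, C[1] = 0x0D, C[2] = 0x9D, C[3] = 0x93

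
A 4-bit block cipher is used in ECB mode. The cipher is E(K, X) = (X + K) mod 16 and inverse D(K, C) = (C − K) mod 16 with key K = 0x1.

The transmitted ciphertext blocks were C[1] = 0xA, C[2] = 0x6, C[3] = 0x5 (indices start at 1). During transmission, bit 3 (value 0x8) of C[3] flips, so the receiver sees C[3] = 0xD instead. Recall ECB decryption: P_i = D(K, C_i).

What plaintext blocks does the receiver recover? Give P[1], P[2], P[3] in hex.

P[1] = 0x9, P[2] = 0x5, P[3] = 0xC

Only C[3] changed, to 0xD. In ECB, a change in C_i affects only P_i. Decrypting the received ciphertext:
P[1]: D(K, 0xA) = 0x9.
P[2]: D(K, 0x6) = 0x5.
P[3]: D(K, 0xD) = 0xC.
Blocks that differ from the original plaintext: P[3].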